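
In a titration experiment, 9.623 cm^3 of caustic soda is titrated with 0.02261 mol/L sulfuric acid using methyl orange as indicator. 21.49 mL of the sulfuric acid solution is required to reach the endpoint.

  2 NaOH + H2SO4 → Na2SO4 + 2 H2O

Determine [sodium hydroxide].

n(H2SO4) = 0.02149 L × 0.02261 mol/L = 4.859 × 10^-4 mol
From the 2:1 mole ratio, n(NaOH) = 2/1 × 4.859 × 10^-4 = 9.718 × 10^-4 mol
[NaOH] = 9.718 × 10^-4 mol / 0.009623 L = 0.1010 mol/L

0.1010 mol/L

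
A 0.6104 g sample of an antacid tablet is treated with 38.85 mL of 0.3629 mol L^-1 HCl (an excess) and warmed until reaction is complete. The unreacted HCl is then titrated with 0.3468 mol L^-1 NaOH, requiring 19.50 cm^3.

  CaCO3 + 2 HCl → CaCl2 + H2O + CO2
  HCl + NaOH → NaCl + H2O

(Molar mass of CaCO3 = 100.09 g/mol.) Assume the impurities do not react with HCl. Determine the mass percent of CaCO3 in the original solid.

60.15 %

n(HCl) added = 0.03885 × 0.3629 = 0.01410 mol
n(NaOH) used in back-titration = 0.01950 × 0.3468 = 6.763 × 10^-3 mol
n(HCl) left over = 6.763 × 10^-3 mol (1:1 ratio)
n(HCl) consumed by analyte = 0.01410 − 6.763 × 10^-3 = 7.336 × 10^-3 mol
From the 1:2 ratio, n(CaCO3) = 1/2 × 7.336 × 10^-3 = 3.668 × 10^-3 mol
mass of CaCO3 = 3.668 × 10^-3 × 100.09 = 0.3671 g
% CaCO3 = 0.3671 / 0.6104 × 100 = 60.15 %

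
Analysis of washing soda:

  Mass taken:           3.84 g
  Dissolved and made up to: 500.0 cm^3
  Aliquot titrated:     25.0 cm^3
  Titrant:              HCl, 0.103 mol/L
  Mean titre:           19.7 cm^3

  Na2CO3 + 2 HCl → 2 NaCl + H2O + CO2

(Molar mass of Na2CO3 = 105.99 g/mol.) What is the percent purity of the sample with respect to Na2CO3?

n(HCl) per titration = 0.0197 × 0.103 = 2.03 × 10^-3 mol
From the 1:2 ratio, n(Na2CO3) in each aliquot = 1/2 × 2.03 × 10^-3 = 1.01 × 10^-3 mol
n(Na2CO3) in the whole flask = 1.01 × 10^-3 × 500.0/25.0 = 0.0203 mol
mass of Na2CO3 = 0.0203 × 105.99 = 2.15 g
% Na2CO3 = 2.15 / 3.84 × 100 = 56.0 %

56.0 %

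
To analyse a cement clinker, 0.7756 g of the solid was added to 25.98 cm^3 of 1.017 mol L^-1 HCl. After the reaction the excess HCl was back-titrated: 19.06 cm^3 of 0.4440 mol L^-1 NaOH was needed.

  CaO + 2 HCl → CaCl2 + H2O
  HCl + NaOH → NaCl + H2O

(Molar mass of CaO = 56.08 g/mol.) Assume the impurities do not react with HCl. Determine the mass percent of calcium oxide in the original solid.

64.93 %

n(HCl) added = 0.02598 × 1.017 = 0.02642 mol
n(NaOH) used in back-titration = 0.01906 × 0.4440 = 8.463 × 10^-3 mol
n(HCl) left over = 8.463 × 10^-3 mol (1:1 ratio)
n(HCl) consumed by analyte = 0.02642 − 8.463 × 10^-3 = 0.01796 mol
From the 1:2 ratio, n(CaO) = 1/2 × 0.01796 = 8.980 × 10^-3 mol
mass of CaO = 8.980 × 10^-3 × 56.08 = 0.5036 g
% CaO = 0.5036 / 0.7756 × 100 = 64.93 %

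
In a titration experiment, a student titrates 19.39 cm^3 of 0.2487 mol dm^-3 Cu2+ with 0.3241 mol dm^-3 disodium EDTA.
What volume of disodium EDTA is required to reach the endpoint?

Cu^2+ + EDTA^4- → [Cu(EDTA)]^2-
n(Cu2+) = 0.01939 L × 0.2487 mol/L = 4.822 × 10^-3 mol
n(EDTA) = 4.822 × 10^-3 mol (1:1 stoichiometry)
V(EDTA) = 4.822 × 10^-3 mol / 0.3241 mol/L = 0.01488 L = 14.88 mL

14.88 mL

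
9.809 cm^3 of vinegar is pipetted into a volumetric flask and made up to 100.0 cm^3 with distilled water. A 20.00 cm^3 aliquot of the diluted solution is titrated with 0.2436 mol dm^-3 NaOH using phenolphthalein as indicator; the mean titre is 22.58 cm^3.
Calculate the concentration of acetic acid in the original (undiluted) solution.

CH3COOH + NaOH → CH3COONa + H2O
n(NaOH) = 0.02258 × 0.2436 = 5.500 × 10^-3 mol
n(CH3COOH) in the aliquot = 5.500 × 10^-3 mol (1:1 ratio)
[CH3COOH]_dilute = 5.500 × 10^-3 / 0.02000 = 0.2750 mol/L
Dilution factor = 100.0 / 9.809 = 10.19
[CH3COOH]_stock = 0.2750 × 10.19 = 2.804 mol/L

2.804 mol/L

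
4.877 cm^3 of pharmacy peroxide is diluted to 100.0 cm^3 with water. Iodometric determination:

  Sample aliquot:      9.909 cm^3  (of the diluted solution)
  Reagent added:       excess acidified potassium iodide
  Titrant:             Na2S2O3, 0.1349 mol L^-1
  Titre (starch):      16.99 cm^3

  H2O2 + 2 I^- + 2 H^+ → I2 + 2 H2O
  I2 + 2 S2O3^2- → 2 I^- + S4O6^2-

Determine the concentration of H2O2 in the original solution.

2.371 mol/L

n(S2O3^2-) = 0.01699 × 0.1349 = 2.292 × 10^-3 mol
n(I2) = n(S2O3^2-)/2 = 1.146 × 10^-3 mol
n(H2O2) in the aliquot = 1.146 × 10^-3 mol (1:1 ratio)
[H2O2]_dilute = 1.146 × 10^-3 / 0.009909 = 0.1156 mol/L
[H2O2]_original = 0.1156 × 100.0/4.877 = 2.371 mol/L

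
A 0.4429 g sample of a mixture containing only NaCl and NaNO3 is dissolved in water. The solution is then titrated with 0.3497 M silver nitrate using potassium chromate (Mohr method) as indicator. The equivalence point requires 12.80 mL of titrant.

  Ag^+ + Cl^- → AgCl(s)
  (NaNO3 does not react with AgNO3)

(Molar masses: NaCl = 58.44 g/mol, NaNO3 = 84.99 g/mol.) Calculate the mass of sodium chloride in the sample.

n(AgNO3) = 0.01280 × 0.3497 = 4.476 × 10^-3 mol
Let x = n(NaCl), y = n(NaNO3).
Titrant: 1x = 4.476 × 10^-3;  mass: 58.44x + 84.99y = 0.4429
Solving, x = 4.476 × 10^-3 mol, y = 2.133 × 10^-3 mol
mass of NaCl = 4.476 × 10^-3 × 58.44 = 0.2616 g

0.2616 g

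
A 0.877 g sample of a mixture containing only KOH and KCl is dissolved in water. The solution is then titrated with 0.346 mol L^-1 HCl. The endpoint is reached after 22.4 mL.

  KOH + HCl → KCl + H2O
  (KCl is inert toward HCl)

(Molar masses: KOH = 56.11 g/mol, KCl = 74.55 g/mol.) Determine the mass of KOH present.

n(HCl) = 0.0224 × 0.346 = 7.75 × 10^-3 mol
Let x = n(KOH), y = n(KCl).
Titrant: 1x = 7.75 × 10^-3;  mass: 56.11x + 74.55y = 0.877
Solving, x = 7.75 × 10^-3 mol, y = 5.93 × 10^-3 mol
mass of KOH = 7.75 × 10^-3 × 56.11 = 0.435 g

0.435 g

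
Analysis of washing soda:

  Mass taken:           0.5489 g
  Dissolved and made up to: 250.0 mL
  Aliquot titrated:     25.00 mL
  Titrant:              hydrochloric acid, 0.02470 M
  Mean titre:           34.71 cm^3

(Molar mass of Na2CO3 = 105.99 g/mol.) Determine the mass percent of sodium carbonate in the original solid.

Na2CO3 + 2 HCl → 2 NaCl + H2O + CO2
n(HCl) per titration = 0.03471 × 0.02470 = 8.573 × 10^-4 mol
From the 1:2 ratio, n(Na2CO3) in each aliquot = 1/2 × 8.573 × 10^-4 = 4.287 × 10^-4 mol
n(Na2CO3) in the whole flask = 4.287 × 10^-4 × 250.0/25.00 = 4.287 × 10^-3 mol
mass of Na2CO3 = 4.287 × 10^-3 × 105.99 = 0.4543 g
% Na2CO3 = 0.4543 / 0.5489 × 100 = 82.77 %

82.77 %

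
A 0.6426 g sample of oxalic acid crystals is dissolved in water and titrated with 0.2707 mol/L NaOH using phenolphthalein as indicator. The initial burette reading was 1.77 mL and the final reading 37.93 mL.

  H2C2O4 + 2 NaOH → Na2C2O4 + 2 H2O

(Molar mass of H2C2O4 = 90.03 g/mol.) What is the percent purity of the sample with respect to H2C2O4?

68.57 %

n(NaOH) = 0.03616 L × 0.2707 mol/L = 9.789 × 10^-3 mol
From the 1:2 ratio, n(H2C2O4) = 1/2 × 9.789 × 10^-3 = 4.894 × 10^-3 mol
mass of H2C2O4 = 4.894 × 10^-3 × 90.03 g/mol = 0.4406 g
% H2C2O4 = 0.4406 / 0.6426 × 100 = 68.57 %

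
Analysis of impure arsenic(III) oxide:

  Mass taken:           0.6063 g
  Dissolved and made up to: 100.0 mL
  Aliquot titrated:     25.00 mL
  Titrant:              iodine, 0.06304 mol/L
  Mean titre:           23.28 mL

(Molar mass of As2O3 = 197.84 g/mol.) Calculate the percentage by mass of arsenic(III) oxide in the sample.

95.78 %

As2O3 + 2 I2 + 2 H2O → As2O5 + 4 HI
n(I2) per titration = 0.02328 × 0.06304 = 1.468 × 10^-3 mol
From the 1:2 ratio, n(As2O3) in each aliquot = 1/2 × 1.468 × 10^-3 = 7.338 × 10^-4 mol
n(As2O3) in the whole flask = 7.338 × 10^-4 × 100.0/25.00 = 2.935 × 10^-3 mol
mass of As2O3 = 2.935 × 10^-3 × 197.84 = 0.5807 g
% As2O3 = 0.5807 / 0.6063 × 100 = 95.78 %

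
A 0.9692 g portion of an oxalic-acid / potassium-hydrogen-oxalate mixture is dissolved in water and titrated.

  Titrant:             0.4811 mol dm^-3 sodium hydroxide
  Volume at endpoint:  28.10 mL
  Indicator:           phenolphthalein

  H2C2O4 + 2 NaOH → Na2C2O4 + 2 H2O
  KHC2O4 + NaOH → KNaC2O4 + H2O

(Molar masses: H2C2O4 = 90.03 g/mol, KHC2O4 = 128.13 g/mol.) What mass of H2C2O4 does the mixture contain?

0.4132 g

n(NaOH) = 0.02810 × 0.4811 = 0.01352 mol
Let x = n(H2C2O4), y = n(KHC2O4).
Titrant: 2x + 1y = 0.01352;  mass: 90.03x + 128.13y = 0.9692
Solving, x = 4.590 × 10^-3 mol, y = 4.339 × 10^-3 mol
mass of H2C2O4 = 4.590 × 10^-3 × 90.03 = 0.4132 g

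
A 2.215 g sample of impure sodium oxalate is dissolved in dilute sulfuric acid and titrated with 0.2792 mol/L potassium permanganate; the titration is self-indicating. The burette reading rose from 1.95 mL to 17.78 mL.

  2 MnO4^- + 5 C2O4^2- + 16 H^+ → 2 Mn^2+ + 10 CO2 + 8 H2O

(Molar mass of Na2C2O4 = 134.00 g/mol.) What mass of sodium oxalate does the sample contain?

n(KMnO4) = 0.01583 L × 0.2792 mol/L = 4.420 × 10^-3 mol
From the 5:2 ratio, n(Na2C2O4) = 5/2 × 4.420 × 10^-3 = 0.01105 mol
mass of Na2C2O4 = 0.01105 × 134.00 g/mol = 1.481 g

1.481 g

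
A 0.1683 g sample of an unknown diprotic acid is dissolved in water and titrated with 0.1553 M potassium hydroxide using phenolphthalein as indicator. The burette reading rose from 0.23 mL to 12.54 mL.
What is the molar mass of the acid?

n(KOH) = 0.01231 L × 0.1553 mol/L = 1.912 × 10^-3 mol
From the 1:2 ratio, n(H2A) = 1/2 × 1.912 × 10^-3 = 9.559 × 10^-4 mol
M = m / n = 0.1683 g / 9.559 × 10^-4 mol = 176.1 g/mol

176.1 g/mol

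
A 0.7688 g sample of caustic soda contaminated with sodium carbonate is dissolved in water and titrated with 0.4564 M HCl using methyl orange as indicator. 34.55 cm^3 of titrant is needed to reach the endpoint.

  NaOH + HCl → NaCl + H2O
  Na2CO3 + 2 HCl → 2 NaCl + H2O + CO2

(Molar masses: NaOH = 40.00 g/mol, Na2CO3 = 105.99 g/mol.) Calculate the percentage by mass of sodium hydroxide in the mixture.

26.77 %

n(HCl) = 0.03455 × 0.4564 = 0.01577 mol
Let x = n(NaOH), y = n(Na2CO3).
Titrant: 1x + 2y = 0.01577;  mass: 40.00x + 105.99y = 0.7688
Solving, x = 5.145 × 10^-3 mol, y = 5.312 × 10^-3 mol
mass of NaOH = 5.145 × 10^-3 × 40.00 = 0.2058 g
% NaOH = 0.2058 / 0.7688 × 100 = 26.77 %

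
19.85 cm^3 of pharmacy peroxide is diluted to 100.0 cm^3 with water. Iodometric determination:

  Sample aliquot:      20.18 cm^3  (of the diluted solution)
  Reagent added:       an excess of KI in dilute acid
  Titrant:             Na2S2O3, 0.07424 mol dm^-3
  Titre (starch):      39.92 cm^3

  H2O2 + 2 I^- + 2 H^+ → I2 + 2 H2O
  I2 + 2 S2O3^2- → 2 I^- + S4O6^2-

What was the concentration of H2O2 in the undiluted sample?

n(S2O3^2-) = 0.03992 × 0.07424 = 2.964 × 10^-3 mol
n(I2) = n(S2O3^2-)/2 = 1.482 × 10^-3 mol
n(H2O2) in the aliquot = 1.482 × 10^-3 mol (1:1 ratio)
[H2O2]_dilute = 1.482 × 10^-3 / 0.02018 = 0.07343 mol/L
[H2O2]_original = 0.07343 × 100.0/19.85 = 0.3699 mol/L

0.3699 mol/L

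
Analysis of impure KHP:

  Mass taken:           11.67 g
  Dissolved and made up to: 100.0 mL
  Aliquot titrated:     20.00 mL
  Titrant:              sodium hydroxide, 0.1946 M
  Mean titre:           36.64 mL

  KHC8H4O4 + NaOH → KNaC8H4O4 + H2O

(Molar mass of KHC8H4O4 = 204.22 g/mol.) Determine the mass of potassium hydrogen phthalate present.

n(NaOH) per titration = 0.03664 × 0.1946 = 7.130 × 10^-3 mol
n(KHC8H4O4) in each aliquot = 7.130 × 10^-3 mol (1:1 ratio)
n(KHC8H4O4) in the whole flask = 7.130 × 10^-3 × 100.0/20.00 = 0.03565 mol
mass of KHC8H4O4 = 0.03565 × 204.22 = 7.281 g

7.281 g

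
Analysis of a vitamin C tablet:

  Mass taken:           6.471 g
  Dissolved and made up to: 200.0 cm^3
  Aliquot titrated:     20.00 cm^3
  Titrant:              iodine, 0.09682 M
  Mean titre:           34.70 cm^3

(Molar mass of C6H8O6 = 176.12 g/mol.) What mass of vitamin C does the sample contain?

C6H8O6 + I2 → C6H6O6 + 2 HI
n(I2) per titration = 0.03470 × 0.09682 = 3.360 × 10^-3 mol
n(C6H8O6) in each aliquot = 3.360 × 10^-3 mol (1:1 ratio)
n(C6H8O6) in the whole flask = 3.360 × 10^-3 × 200.0/20.00 = 0.03360 mol
mass of C6H8O6 = 0.03360 × 176.12 = 5.917 g

5.917 g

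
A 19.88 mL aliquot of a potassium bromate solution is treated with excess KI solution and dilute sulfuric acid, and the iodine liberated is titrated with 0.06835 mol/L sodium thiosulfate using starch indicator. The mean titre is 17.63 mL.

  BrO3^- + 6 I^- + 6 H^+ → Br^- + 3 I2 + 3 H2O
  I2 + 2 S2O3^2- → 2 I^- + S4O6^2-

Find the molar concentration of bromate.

n(S2O3^2-) = 0.01763 × 0.06835 = 1.205 × 10^-3 mol
n(I2) = n(S2O3^2-)/2 = 6.025 × 10^-4 mol
From the 1:3 ratio, n(BrO3^-) in the aliquot = 1/3 × 6.025 × 10^-4 = 2.008 × 10^-4 mol
[BrO3^-] = 2.008 × 10^-4 / 0.01988 = 0.01010 mol/L

0.01010 mol/L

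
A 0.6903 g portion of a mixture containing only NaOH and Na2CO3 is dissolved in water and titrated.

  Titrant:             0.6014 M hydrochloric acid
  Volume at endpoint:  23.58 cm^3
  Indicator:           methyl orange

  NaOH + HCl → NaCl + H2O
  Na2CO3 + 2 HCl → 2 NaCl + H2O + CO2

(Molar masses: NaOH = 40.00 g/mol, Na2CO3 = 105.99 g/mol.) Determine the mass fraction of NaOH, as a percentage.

n(HCl) = 0.02358 × 0.6014 = 0.01418 mol
Let x = n(NaOH), y = n(Na2CO3).
Titrant: 1x + 2y = 0.01418;  mass: 40.00x + 105.99y = 0.6903
Solving, x = 4.711 × 10^-3 mol, y = 4.735 × 10^-3 mol
mass of NaOH = 4.711 × 10^-3 × 40.00 = 0.1885 g
% NaOH = 0.1885 / 0.6903 × 100 = 27.30 %

27.30 %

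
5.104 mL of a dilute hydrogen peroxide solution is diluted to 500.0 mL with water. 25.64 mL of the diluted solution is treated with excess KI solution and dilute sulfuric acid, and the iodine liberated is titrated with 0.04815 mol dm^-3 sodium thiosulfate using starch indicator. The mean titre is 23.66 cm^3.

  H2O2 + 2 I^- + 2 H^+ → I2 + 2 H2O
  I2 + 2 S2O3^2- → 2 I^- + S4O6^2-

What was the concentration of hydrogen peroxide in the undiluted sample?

n(S2O3^2-) = 0.02366 × 0.04815 = 1.139 × 10^-3 mol
n(I2) = n(S2O3^2-)/2 = 5.696 × 10^-4 mol
n(H2O2) in the aliquot = 5.696 × 10^-4 mol (1:1 ratio)
[H2O2]_dilute = 5.696 × 10^-4 / 0.02564 = 0.02222 mol/L
[H2O2]_original = 0.02222 × 500.0/5.104 = 2.176 mol/L

2.176 mol/L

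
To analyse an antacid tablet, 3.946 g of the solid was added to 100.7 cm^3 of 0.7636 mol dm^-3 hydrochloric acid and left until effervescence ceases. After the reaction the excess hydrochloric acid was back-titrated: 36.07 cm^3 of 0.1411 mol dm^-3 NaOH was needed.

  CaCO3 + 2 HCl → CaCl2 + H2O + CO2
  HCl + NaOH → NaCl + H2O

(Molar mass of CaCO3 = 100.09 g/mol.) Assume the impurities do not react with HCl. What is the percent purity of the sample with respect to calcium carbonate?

n(HCl) added = 0.1007 × 0.7636 = 0.07689 mol
n(NaOH) used in back-titration = 0.03607 × 0.1411 = 5.089 × 10^-3 mol
n(HCl) left over = 5.089 × 10^-3 mol (1:1 ratio)
n(HCl) consumed by analyte = 0.07689 − 5.089 × 10^-3 = 0.07181 mol
From the 1:2 ratio, n(CaCO3) = 1/2 × 0.07181 = 0.03590 mol
mass of CaCO3 = 0.03590 × 100.09 = 3.593 g
% CaCO3 = 3.593 / 3.946 × 100 = 91.07 %

91.07 %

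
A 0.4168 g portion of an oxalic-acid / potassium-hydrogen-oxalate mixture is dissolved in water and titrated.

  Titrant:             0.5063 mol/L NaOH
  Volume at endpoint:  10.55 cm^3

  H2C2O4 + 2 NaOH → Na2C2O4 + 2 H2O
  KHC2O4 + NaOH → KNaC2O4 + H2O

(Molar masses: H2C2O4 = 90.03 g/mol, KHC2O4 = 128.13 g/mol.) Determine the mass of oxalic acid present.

n(NaOH) = 0.01055 × 0.5063 = 5.341 × 10^-3 mol
Let x = n(H2C2O4), y = n(KHC2O4).
Titrant: 2x + 1y = 5.341 × 10^-3;  mass: 90.03x + 128.13y = 0.4168
Solving, x = 1.610 × 10^-3 mol, y = 2.122 × 10^-3 mol
mass of H2C2O4 = 1.610 × 10^-3 × 90.03 = 0.1449 g

0.1449 g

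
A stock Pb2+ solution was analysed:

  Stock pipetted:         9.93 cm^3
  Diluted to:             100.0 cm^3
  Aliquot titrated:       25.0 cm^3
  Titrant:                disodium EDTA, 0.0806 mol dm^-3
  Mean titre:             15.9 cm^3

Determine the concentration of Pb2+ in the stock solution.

Pb^2+ + EDTA^4- → [Pb(EDTA)]^2-
n(EDTA) = 0.0159 × 0.0806 = 1.28 × 10^-3 mol
n(Pb2+) in the aliquot = 1.28 × 10^-3 mol (1:1 ratio)
[Pb2+]_dilute = 1.28 × 10^-3 / 0.0250 = 0.0513 mol/L
Dilution factor = 100.0 / 9.93 = 10.07
[Pb2+]_stock = 0.0513 × 10.07 = 0.516 mol/L

0.516 mol/L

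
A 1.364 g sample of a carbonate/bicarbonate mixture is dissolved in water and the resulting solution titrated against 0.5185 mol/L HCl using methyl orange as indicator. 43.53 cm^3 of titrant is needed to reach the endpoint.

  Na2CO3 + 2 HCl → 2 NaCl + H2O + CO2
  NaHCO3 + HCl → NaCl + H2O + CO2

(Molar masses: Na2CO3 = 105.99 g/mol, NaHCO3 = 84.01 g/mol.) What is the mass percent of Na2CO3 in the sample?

66.66 %

n(HCl) = 0.04353 × 0.5185 = 0.02257 mol
Let x = n(Na2CO3), y = n(NaHCO3).
Titrant: 2x + 1y = 0.02257;  mass: 105.99x + 84.01y = 1.364
Solving, x = 8.579 × 10^-3 mol, y = 5.413 × 10^-3 mol
mass of Na2CO3 = 8.579 × 10^-3 × 105.99 = 0.9092 g
% Na2CO3 = 0.9092 / 1.364 × 100 = 66.66 %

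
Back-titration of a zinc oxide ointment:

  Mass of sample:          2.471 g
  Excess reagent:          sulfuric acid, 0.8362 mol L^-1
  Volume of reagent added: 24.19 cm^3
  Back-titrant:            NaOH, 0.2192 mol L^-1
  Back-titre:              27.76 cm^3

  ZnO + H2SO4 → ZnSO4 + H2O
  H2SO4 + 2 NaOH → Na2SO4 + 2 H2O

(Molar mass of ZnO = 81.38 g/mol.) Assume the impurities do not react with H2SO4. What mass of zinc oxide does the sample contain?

1.399 g

n(H2SO4) added = 0.02419 × 0.8362 = 0.02023 mol
n(NaOH) used in back-titration = 0.02776 × 0.2192 = 6.085 × 10^-3 mol
From the 1:2 ratio, n(H2SO4) left over = 1/2 × 6.085 × 10^-3 = 3.042 × 10^-3 mol
n(H2SO4) consumed by analyte = 0.02023 − 3.042 × 10^-3 = 0.01719 mol
n(ZnO) = 0.01719 mol (1:1 ratio)
mass of ZnO = 0.01719 × 81.38 = 1.399 g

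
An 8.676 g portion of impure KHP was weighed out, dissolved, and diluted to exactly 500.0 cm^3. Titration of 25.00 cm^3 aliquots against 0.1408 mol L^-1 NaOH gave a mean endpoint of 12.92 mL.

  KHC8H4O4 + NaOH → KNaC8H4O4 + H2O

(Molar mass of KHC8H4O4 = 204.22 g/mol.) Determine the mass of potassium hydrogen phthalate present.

n(NaOH) per titration = 0.01292 × 0.1408 = 1.819 × 10^-3 mol
n(KHC8H4O4) in each aliquot = 1.819 × 10^-3 mol (1:1 ratio)
n(KHC8H4O4) in the whole flask = 1.819 × 10^-3 × 500.0/25.00 = 0.03638 mol
mass of KHC8H4O4 = 0.03638 × 204.22 = 7.430 g

7.430 g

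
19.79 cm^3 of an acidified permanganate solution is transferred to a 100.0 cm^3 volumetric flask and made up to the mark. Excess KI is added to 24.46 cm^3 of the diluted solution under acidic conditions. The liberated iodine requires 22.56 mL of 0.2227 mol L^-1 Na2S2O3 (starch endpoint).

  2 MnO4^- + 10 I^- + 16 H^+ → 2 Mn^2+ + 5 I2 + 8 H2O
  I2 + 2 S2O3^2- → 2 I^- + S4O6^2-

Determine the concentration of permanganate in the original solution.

n(S2O3^2-) = 0.02256 × 0.2227 = 5.024 × 10^-3 mol
n(I2) = n(S2O3^2-)/2 = 2.512 × 10^-3 mol
From the 2:5 ratio, n(MnO4^-) in the aliquot = 2/5 × 2.512 × 10^-3 = 1.005 × 10^-3 mol
[MnO4^-]_dilute = 1.005 × 10^-3 / 0.02446 = 0.04108 mol/L
[MnO4^-]_original = 0.04108 × 100.0/19.79 = 0.2076 mol/L

0.2076 mol/L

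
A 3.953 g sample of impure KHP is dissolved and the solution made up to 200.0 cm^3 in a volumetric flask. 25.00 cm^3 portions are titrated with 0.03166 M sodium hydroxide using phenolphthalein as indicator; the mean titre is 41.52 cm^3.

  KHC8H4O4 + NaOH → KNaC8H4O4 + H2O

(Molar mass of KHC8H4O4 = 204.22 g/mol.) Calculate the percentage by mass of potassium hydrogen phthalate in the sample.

54.33 %

n(NaOH) per titration = 0.04152 × 0.03166 = 1.315 × 10^-3 mol
n(KHC8H4O4) in each aliquot = 1.315 × 10^-3 mol (1:1 ratio)
n(KHC8H4O4) in the whole flask = 1.315 × 10^-3 × 200.0/25.00 = 0.01052 mol
mass of KHC8H4O4 = 0.01052 × 204.22 = 2.148 g
% KHC8H4O4 = 2.148 / 3.953 × 100 = 54.33 %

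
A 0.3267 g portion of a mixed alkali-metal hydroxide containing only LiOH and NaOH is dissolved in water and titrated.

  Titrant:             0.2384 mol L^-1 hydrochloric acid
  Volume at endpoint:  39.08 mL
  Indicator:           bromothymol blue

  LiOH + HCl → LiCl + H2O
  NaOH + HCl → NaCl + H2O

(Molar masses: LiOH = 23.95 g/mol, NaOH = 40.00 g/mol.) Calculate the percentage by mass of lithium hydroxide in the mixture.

n(HCl) = 0.03908 × 0.2384 = 9.317 × 10^-3 mol
Let x = n(LiOH), y = n(NaOH).
Titrant: 1x + 1y = 9.317 × 10^-3;  mass: 23.95x + 40.00y = 0.3267
Solving, x = 2.864 × 10^-3 mol, y = 6.453 × 10^-3 mol
mass of LiOH = 2.864 × 10^-3 × 23.95 = 0.06859 g
% LiOH = 0.06859 / 0.3267 × 100 = 21.00 %

21.00 %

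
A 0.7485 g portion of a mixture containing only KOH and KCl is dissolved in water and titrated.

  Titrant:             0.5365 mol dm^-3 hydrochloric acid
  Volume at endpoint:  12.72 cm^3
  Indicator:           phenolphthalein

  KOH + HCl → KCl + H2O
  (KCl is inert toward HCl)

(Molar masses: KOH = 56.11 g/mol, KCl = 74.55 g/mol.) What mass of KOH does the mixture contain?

0.3829 g

n(HCl) = 0.01272 × 0.5365 = 6.824 × 10^-3 mol
Let x = n(KOH), y = n(KCl).
Titrant: 1x = 6.824 × 10^-3;  mass: 56.11x + 74.55y = 0.7485
Solving, x = 6.824 × 10^-3 mol, y = 4.904 × 10^-3 mol
mass of KOH = 6.824 × 10^-3 × 56.11 = 0.3829 g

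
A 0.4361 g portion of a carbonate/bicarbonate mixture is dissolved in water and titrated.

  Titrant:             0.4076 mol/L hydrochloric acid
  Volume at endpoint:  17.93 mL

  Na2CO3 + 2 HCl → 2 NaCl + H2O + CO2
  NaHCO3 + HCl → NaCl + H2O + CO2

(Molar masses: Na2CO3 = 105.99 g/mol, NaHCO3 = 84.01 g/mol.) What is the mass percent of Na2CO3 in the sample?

n(HCl) = 0.01793 × 0.4076 = 7.308 × 10^-3 mol
Let x = n(Na2CO3), y = n(NaHCO3).
Titrant: 2x + 1y = 7.308 × 10^-3;  mass: 105.99x + 84.01y = 0.4361
Solving, x = 2.867 × 10^-3 mol, y = 1.573 × 10^-3 mol
mass of Na2CO3 = 2.867 × 10^-3 × 105.99 = 0.3039 g
% Na2CO3 = 0.3039 / 0.4361 × 100 = 69.69 %

69.69 %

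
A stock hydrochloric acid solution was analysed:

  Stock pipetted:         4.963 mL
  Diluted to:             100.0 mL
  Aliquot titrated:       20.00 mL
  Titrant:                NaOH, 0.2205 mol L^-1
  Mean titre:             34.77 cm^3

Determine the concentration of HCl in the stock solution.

HCl + NaOH → NaCl + H2O
n(NaOH) = 0.03477 × 0.2205 = 7.667 × 10^-3 mol
n(HCl) in the aliquot = 7.667 × 10^-3 mol (1:1 ratio)
[HCl]_dilute = 7.667 × 10^-3 / 0.02000 = 0.3833 mol/L
Dilution factor = 100.0 / 4.963 = 20.15
[HCl]_stock = 0.3833 × 20.15 = 7.724 mol/L

7.724 mol/L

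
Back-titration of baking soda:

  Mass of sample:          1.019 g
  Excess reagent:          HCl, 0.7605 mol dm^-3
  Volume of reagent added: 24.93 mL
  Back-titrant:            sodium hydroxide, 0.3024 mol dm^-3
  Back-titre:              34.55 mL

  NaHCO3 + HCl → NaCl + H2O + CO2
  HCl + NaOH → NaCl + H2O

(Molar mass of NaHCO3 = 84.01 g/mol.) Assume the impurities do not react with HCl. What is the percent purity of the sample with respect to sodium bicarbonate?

n(HCl) added = 0.02493 × 0.7605 = 0.01896 mol
n(NaOH) used in back-titration = 0.03455 × 0.3024 = 0.01045 mol
n(HCl) left over = 0.01045 mol (1:1 ratio)
n(HCl) consumed by analyte = 0.01896 − 0.01045 = 8.511 × 10^-3 mol
n(NaHCO3) = 8.511 × 10^-3 mol (1:1 ratio)
mass of NaHCO3 = 8.511 × 10^-3 × 84.01 = 0.7150 g
% NaHCO3 = 0.7150 / 1.019 × 100 = 70.17 %

70.17 %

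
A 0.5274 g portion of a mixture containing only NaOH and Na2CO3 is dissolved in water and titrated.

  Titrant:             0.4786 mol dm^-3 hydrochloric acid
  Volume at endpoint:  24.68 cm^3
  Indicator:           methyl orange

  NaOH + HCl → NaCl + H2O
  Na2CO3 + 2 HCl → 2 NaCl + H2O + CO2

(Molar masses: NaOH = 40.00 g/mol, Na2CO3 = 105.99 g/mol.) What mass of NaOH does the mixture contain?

0.3034 g

n(HCl) = 0.02468 × 0.4786 = 0.01181 mol
Let x = n(NaOH), y = n(Na2CO3).
Titrant: 1x + 2y = 0.01181;  mass: 40.00x + 105.99y = 0.5274
Solving, x = 7.585 × 10^-3 mol, y = 2.113 × 10^-3 mol
mass of NaOH = 7.585 × 10^-3 × 40.00 = 0.3034 g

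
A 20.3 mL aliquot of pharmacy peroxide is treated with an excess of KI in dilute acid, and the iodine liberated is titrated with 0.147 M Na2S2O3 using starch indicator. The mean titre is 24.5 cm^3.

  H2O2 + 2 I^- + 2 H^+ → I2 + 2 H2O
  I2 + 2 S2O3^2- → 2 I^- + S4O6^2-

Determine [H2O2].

0.0887 M

n(S2O3^2-) = 0.0245 × 0.147 = 3.60 × 10^-3 mol
n(I2) = n(S2O3^2-)/2 = 1.80 × 10^-3 mol
n(H2O2) in the aliquot = 1.80 × 10^-3 mol (1:1 ratio)
[H2O2] = 1.80 × 10^-3 / 0.0203 = 0.0887 mol/L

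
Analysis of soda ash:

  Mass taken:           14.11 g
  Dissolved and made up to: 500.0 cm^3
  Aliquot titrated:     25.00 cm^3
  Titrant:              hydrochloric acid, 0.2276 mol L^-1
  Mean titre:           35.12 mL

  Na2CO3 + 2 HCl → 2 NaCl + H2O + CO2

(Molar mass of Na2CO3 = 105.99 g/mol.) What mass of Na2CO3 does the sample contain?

8.472 g

n(HCl) per titration = 0.03512 × 0.2276 = 7.993 × 10^-3 mol
From the 1:2 ratio, n(Na2CO3) in each aliquot = 1/2 × 7.993 × 10^-3 = 3.997 × 10^-3 mol
n(Na2CO3) in the whole flask = 3.997 × 10^-3 × 500.0/25.00 = 0.07993 mol
mass of Na2CO3 = 0.07993 × 105.99 = 8.472 g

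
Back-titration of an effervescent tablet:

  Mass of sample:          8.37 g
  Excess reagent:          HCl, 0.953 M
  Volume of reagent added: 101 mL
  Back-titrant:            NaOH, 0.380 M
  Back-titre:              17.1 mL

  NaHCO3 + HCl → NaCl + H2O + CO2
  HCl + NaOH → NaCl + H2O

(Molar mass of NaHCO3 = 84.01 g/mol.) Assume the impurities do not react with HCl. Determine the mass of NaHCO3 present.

n(HCl) added = 0.101 × 0.953 = 0.0963 mol
n(NaOH) used in back-titration = 0.0171 × 0.380 = 6.50 × 10^-3 mol
n(HCl) left over = 6.50 × 10^-3 mol (1:1 ratio)
n(HCl) consumed by analyte = 0.0963 − 6.50 × 10^-3 = 0.0898 mol
n(NaHCO3) = 0.0898 mol (1:1 ratio)
mass of NaHCO3 = 0.0898 × 84.01 = 7.54 g

7.54 g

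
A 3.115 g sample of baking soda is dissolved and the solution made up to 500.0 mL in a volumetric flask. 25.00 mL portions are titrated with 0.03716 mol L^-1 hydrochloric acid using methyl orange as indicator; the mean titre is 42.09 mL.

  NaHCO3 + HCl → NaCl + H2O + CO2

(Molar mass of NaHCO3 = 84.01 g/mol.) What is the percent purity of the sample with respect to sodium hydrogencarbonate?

84.36 %

n(HCl) per titration = 0.04209 × 0.03716 = 1.564 × 10^-3 mol
n(NaHCO3) in each aliquot = 1.564 × 10^-3 mol (1:1 ratio)
n(NaHCO3) in the whole flask = 1.564 × 10^-3 × 500.0/25.00 = 0.03128 mol
mass of NaHCO3 = 0.03128 × 84.01 = 2.628 g
% NaHCO3 = 2.628 / 3.115 × 100 = 84.36 %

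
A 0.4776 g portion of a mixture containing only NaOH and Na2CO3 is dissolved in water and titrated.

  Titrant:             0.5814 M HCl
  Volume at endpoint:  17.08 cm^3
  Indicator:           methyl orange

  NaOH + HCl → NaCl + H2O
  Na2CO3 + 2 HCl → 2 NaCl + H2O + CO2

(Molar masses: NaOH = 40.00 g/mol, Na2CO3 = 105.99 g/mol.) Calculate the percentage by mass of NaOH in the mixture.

n(HCl) = 0.01708 × 0.5814 = 9.930 × 10^-3 mol
Let x = n(NaOH), y = n(Na2CO3).
Titrant: 1x + 2y = 9.930 × 10^-3;  mass: 40.00x + 105.99y = 0.4776
Solving, x = 3.744 × 10^-3 mol, y = 3.093 × 10^-3 mol
mass of NaOH = 3.744 × 10^-3 × 40.00 = 0.1498 g
% NaOH = 0.1498 / 0.4776 × 100 = 31.36 %

31.36 %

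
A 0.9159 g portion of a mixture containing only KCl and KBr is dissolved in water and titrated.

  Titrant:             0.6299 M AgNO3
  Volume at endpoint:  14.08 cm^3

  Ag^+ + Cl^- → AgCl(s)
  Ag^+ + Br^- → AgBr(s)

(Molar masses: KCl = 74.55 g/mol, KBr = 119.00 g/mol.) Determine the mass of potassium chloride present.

n(AgNO3) = 0.01408 × 0.6299 = 8.869 × 10^-3 mol
Let x = n(KCl), y = n(KBr).
Titrant: 1x + 1y = 8.869 × 10^-3;  mass: 74.55x + 119.00y = 0.9159
Solving, x = 3.139 × 10^-3 mol, y = 5.730 × 10^-3 mol
mass of KCl = 3.139 × 10^-3 × 74.55 = 0.2340 g

0.2340 g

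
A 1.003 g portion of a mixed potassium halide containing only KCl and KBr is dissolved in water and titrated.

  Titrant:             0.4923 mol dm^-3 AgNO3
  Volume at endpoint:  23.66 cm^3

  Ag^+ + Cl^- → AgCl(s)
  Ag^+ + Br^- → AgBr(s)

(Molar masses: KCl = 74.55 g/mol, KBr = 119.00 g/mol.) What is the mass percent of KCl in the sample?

n(AgNO3) = 0.02366 × 0.4923 = 0.01165 mol
Let x = n(KCl), y = n(KBr).
Titrant: 1x + 1y = 0.01165;  mass: 74.55x + 119.00y = 1.003
Solving, x = 8.618 × 10^-3 mol, y = 3.029 × 10^-3 mol
mass of KCl = 8.618 × 10^-3 × 74.55 = 0.6425 g
% KCl = 0.6425 / 1.003 × 100 = 64.06 %

64.06 %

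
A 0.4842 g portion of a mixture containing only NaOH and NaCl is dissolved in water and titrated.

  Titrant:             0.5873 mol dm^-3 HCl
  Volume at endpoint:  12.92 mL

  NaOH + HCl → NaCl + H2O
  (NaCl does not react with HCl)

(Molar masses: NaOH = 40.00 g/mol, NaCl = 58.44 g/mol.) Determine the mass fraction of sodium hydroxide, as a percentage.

62.68 %

n(HCl) = 0.01292 × 0.5873 = 7.588 × 10^-3 mol
Let x = n(NaOH), y = n(NaCl).
Titrant: 1x = 7.588 × 10^-3;  mass: 40.00x + 58.44y = 0.4842
Solving, x = 7.588 × 10^-3 mol, y = 3.092 × 10^-3 mol
mass of NaOH = 7.588 × 10^-3 × 40.00 = 0.3035 g
% NaOH = 0.3035 / 0.4842 × 100 = 62.68 %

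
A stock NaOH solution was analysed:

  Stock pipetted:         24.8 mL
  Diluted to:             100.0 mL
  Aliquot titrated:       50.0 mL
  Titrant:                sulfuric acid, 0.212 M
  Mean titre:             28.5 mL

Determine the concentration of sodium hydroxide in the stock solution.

2 NaOH + H2SO4 → Na2SO4 + 2 H2O
n(H2SO4) = 0.0285 × 0.212 = 6.04 × 10^-3 mol
From the 2:1 ratio, n(NaOH) in the aliquot = 2/1 × 6.04 × 10^-3 = 0.0121 mol
[NaOH]_dilute = 0.0121 / 0.0500 = 0.242 mol/L
Dilution factor = 100.0 / 24.8 = 4.032
[NaOH]_stock = 0.242 × 4.032 = 0.975 mol/L

0.975 M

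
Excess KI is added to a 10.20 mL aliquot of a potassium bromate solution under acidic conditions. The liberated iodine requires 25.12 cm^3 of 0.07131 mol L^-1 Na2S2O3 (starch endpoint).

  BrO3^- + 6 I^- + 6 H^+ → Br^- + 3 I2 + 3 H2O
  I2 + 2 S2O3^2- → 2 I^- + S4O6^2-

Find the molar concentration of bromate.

0.02927 mol/L

n(S2O3^2-) = 0.02512 × 0.07131 = 1.791 × 10^-3 mol
n(I2) = n(S2O3^2-)/2 = 8.957 × 10^-4 mol
From the 1:3 ratio, n(BrO3^-) in the aliquot = 1/3 × 8.957 × 10^-4 = 2.986 × 10^-4 mol
[BrO3^-] = 2.986 × 10^-4 / 0.01020 = 0.02927 mol/L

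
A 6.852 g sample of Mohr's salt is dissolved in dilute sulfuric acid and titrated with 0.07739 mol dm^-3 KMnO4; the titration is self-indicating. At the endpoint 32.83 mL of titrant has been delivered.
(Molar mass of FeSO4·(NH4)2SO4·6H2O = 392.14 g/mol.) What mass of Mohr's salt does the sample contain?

4.982 g

MnO4^- + 5 Fe^2+ + 8 H^+ → Mn^2+ + 5 Fe^3+ + 4 H2O
n(KMnO4) = 0.03283 L × 0.07739 mol/L = 2.541 × 10^-3 mol
From the 5:1 ratio, n(FeSO4·(NH4)2SO4·6H2O) = 5/1 × 2.541 × 10^-3 = 0.01270 mol
mass of FeSO4·(NH4)2SO4·6H2O = 0.01270 × 392.14 g/mol = 4.982 g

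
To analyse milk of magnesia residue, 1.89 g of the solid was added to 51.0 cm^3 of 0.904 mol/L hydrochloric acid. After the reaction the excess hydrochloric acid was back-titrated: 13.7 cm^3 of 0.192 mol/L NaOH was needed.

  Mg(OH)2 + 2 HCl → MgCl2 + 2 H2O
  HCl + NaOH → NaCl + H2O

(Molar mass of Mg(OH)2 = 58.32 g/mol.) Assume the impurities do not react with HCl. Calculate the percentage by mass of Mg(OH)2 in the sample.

67.1 %

n(HCl) added = 0.0510 × 0.904 = 0.0461 mol
n(NaOH) used in back-titration = 0.0137 × 0.192 = 2.63 × 10^-3 mol
n(HCl) left over = 2.63 × 10^-3 mol (1:1 ratio)
n(HCl) consumed by analyte = 0.0461 − 2.63 × 10^-3 = 0.0435 mol
From the 1:2 ratio, n(Mg(OH)2) = 1/2 × 0.0435 = 0.0217 mol
mass of Mg(OH)2 = 0.0217 × 58.32 = 1.27 g
% Mg(OH)2 = 1.27 / 1.89 × 100 = 67.1 %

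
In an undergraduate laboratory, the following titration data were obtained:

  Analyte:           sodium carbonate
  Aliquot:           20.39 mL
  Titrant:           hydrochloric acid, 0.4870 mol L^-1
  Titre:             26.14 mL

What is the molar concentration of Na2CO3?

Na2CO3 + 2 HCl → 2 NaCl + H2O + CO2
n(HCl) = 0.02614 L × 0.4870 mol/L = 0.01273 mol
From the 1:2 mole ratio, n(Na2CO3) = 1/2 × 0.01273 = 6.365 × 10^-3 mol
[Na2CO3] = 6.365 × 10^-3 mol / 0.02039 L = 0.3122 mol/L

0.3122 mol/L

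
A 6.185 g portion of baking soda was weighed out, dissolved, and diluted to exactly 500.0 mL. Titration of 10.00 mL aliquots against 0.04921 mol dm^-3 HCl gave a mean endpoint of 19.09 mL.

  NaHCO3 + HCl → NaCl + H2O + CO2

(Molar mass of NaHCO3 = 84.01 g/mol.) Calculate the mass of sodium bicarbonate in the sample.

3.946 g

n(HCl) per titration = 0.01909 × 0.04921 = 9.394 × 10^-4 mol
n(NaHCO3) in each aliquot = 9.394 × 10^-4 mol (1:1 ratio)
n(NaHCO3) in the whole flask = 9.394 × 10^-4 × 500.0/10.00 = 0.04697 mol
mass of NaHCO3 = 0.04697 × 84.01 = 3.946 g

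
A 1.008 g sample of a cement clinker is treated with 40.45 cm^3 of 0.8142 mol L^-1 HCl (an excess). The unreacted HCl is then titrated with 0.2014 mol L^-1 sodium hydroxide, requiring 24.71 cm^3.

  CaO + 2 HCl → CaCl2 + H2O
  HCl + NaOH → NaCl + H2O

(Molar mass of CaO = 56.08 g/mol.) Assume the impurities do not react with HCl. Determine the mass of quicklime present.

0.7839 g

n(HCl) added = 0.04045 × 0.8142 = 0.03293 mol
n(NaOH) used in back-titration = 0.02471 × 0.2014 = 4.977 × 10^-3 mol
n(HCl) left over = 4.977 × 10^-3 mol (1:1 ratio)
n(HCl) consumed by analyte = 0.03293 − 4.977 × 10^-3 = 0.02796 mol
From the 1:2 ratio, n(CaO) = 1/2 × 0.02796 = 0.01398 mol
mass of CaO = 0.01398 × 56.08 = 0.7839 g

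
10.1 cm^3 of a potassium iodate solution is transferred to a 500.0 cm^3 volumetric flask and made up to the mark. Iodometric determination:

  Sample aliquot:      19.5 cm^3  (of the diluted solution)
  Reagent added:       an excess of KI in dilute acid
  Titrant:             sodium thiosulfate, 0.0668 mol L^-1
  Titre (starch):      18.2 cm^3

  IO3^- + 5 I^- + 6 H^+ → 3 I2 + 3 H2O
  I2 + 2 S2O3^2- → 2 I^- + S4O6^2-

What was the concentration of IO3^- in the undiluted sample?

n(S2O3^2-) = 0.0182 × 0.0668 = 1.22 × 10^-3 mol
n(I2) = n(S2O3^2-)/2 = 6.08 × 10^-4 mol
From the 1:3 ratio, n(IO3^-) in the aliquot = 1/3 × 6.08 × 10^-4 = 2.03 × 10^-4 mol
[IO3^-]_dilute = 2.03 × 10^-4 / 0.0195 = 0.0104 mol/L
[IO3^-]_original = 0.0104 × 500.0/10.1 = 0.514 mol/L

0.514 mol/L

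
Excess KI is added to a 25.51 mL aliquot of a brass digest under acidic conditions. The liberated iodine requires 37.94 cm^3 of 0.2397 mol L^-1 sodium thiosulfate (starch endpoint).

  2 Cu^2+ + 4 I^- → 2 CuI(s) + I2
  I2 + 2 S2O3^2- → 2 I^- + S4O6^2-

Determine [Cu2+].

n(S2O3^2-) = 0.03794 × 0.2397 = 9.094 × 10^-3 mol
n(I2) = n(S2O3^2-)/2 = 4.547 × 10^-3 mol
From the 2:1 ratio, n(Cu2+) in the aliquot = 2/1 × 4.547 × 10^-3 = 9.094 × 10^-3 mol
[Cu2+] = 9.094 × 10^-3 / 0.02551 = 0.3565 mol/L

0.3565 mol/L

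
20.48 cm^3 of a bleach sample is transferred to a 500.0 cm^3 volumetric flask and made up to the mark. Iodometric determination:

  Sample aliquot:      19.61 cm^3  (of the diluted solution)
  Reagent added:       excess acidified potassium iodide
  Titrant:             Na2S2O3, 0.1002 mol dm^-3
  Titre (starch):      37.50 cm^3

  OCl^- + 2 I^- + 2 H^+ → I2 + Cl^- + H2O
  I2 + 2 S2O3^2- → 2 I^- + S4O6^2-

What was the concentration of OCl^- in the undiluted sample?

n(S2O3^2-) = 0.03750 × 0.1002 = 3.757 × 10^-3 mol
n(I2) = n(S2O3^2-)/2 = 1.879 × 10^-3 mol
n(OCl^-) in the aliquot = 1.879 × 10^-3 mol (1:1 ratio)
[OCl^-]_dilute = 1.879 × 10^-3 / 0.01961 = 0.09581 mol/L
[OCl^-]_original = 0.09581 × 500.0/20.48 = 2.339 mol/L

2.339 mol/L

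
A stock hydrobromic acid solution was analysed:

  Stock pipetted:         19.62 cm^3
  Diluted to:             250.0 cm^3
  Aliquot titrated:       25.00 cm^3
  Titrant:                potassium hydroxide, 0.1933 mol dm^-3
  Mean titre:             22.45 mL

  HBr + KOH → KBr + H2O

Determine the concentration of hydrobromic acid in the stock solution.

n(KOH) = 0.02245 × 0.1933 = 4.340 × 10^-3 mol
n(HBr) in the aliquot = 4.340 × 10^-3 mol (1:1 ratio)
[HBr]_dilute = 4.340 × 10^-3 / 0.02500 = 0.1736 mol/L
Dilution factor = 250.0 / 19.62 = 12.74
[HBr]_stock = 0.1736 × 12.74 = 2.212 mol/L

2.212 mol/L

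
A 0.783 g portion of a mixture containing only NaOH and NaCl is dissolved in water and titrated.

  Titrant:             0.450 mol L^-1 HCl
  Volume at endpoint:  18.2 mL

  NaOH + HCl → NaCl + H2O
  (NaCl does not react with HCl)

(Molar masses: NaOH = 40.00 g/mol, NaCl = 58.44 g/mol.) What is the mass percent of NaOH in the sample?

n(HCl) = 0.0182 × 0.450 = 8.19 × 10^-3 mol
Let x = n(NaOH), y = n(NaCl).
Titrant: 1x = 8.19 × 10^-3;  mass: 40.00x + 58.44y = 0.783
Solving, x = 8.19 × 10^-3 mol, y = 7.79 × 10^-3 mol
mass of NaOH = 8.19 × 10^-3 × 40.00 = 0.328 g
% NaOH = 0.328 / 0.783 × 100 = 41.8 %

41.8 %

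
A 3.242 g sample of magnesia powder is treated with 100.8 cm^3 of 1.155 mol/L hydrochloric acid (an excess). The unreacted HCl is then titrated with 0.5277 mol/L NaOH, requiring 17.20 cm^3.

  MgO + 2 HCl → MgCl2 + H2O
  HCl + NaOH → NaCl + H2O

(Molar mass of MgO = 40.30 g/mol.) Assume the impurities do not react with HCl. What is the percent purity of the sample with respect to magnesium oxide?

n(HCl) added = 0.1008 × 1.155 = 0.1164 mol
n(NaOH) used in back-titration = 0.01720 × 0.5277 = 9.076 × 10^-3 mol
n(HCl) left over = 9.076 × 10^-3 mol (1:1 ratio)
n(HCl) consumed by analyte = 0.1164 − 9.076 × 10^-3 = 0.1073 mol
From the 1:2 ratio, n(MgO) = 1/2 × 0.1073 = 0.05367 mol
mass of MgO = 0.05367 × 40.30 = 2.163 g
% MgO = 2.163 / 3.242 × 100 = 66.72 %

66.72 %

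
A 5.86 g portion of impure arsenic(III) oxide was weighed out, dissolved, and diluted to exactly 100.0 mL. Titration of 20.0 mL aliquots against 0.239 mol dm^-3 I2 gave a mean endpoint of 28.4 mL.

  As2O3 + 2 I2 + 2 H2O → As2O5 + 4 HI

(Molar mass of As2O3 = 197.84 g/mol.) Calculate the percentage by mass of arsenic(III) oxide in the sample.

57.3 %

n(I2) per titration = 0.0284 × 0.239 = 6.79 × 10^-3 mol
From the 1:2 ratio, n(As2O3) in each aliquot = 1/2 × 6.79 × 10^-3 = 3.39 × 10^-3 mol
n(As2O3) in the whole flask = 3.39 × 10^-3 × 100.0/20.0 = 0.0170 mol
mass of As2O3 = 0.0170 × 197.84 = 3.36 g
% As2O3 = 3.36 / 5.86 × 100 = 57.3 %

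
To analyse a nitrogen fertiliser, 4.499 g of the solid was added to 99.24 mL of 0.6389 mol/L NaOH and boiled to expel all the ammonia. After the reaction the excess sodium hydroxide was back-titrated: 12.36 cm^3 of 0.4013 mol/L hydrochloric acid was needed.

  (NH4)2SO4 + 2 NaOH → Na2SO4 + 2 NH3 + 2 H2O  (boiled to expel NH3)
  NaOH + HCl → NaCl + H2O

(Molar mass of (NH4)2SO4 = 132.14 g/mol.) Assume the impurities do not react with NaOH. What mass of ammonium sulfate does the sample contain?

3.861 g

n(NaOH) added = 0.09924 × 0.6389 = 0.06340 mol
n(HCl) used in back-titration = 0.01236 × 0.4013 = 4.960 × 10^-3 mol
n(NaOH) left over = 4.960 × 10^-3 mol (1:1 ratio)
n(NaOH) consumed by analyte = 0.06340 − 4.960 × 10^-3 = 0.05844 mol
From the 1:2 ratio, n((NH4)2SO4) = 1/2 × 0.05844 = 0.02922 mol
mass of (NH4)2SO4 = 0.02922 × 132.14 = 3.861 g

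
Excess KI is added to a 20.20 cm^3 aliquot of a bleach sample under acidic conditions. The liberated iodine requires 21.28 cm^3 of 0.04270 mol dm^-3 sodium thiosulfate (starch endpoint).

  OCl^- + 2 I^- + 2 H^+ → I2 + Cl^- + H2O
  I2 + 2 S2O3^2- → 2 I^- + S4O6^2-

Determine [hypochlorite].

0.02249 mol/L

n(S2O3^2-) = 0.02128 × 0.04270 = 9.087 × 10^-4 mol
n(I2) = n(S2O3^2-)/2 = 4.543 × 10^-4 mol
n(OCl^-) in the aliquot = 4.543 × 10^-4 mol (1:1 ratio)
[OCl^-] = 4.543 × 10^-4 / 0.02020 = 0.02249 mol/L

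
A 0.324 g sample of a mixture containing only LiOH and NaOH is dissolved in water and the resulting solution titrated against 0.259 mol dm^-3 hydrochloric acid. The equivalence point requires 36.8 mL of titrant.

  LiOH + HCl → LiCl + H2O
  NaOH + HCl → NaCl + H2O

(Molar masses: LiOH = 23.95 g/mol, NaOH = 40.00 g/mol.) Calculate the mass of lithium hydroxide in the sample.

0.0854 g

n(HCl) = 0.0368 × 0.259 = 9.53 × 10^-3 mol
Let x = n(LiOH), y = n(NaOH).
Titrant: 1x + 1y = 9.53 × 10^-3;  mass: 23.95x + 40.00y = 0.324
Solving, x = 3.57 × 10^-3 mol, y = 5.96 × 10^-3 mol
mass of LiOH = 3.57 × 10^-3 × 23.95 = 0.0854 g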